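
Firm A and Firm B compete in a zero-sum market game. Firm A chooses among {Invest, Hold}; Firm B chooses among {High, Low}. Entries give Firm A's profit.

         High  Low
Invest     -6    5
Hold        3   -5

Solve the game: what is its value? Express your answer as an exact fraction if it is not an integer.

-15/19

Row minima: Invest → -6, Hold → -5; maximin = -5.
Column maxima: High → 3, Low → 5; minimax = 3.
-5 ≠ 3, so there is no saddle point; optimal play is mixed.
Let Firm A play Invest with probability p. Expected payoff against High: (-6)p + 3(1−p) = −9p + 3; against Low: 5p + (-5)(1−p) = 10p − 5.
Setting these equal: −9p + 3 = 10p − 5 ⇒ −19p = -8 ⇒ p = 8/19, and the value is (-9)·(8/19) + 3 = -15/19.
For Firm B: with q = P(High), equating Invest's and Hold's payoffs gives −11q + 5 = 8q − 5 ⇒ q = 10/19.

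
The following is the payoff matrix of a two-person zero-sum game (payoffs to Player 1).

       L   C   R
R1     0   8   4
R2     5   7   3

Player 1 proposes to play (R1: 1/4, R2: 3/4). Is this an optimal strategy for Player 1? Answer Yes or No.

No

Against L this mix gives (1/4)·0 + (3/4)·5 = 15/4.
Against C this mix gives (1/4)·8 + (3/4)·7 = 29/4.
Against R this mix gives (1/4)·4 + (3/4)·3 = 13/4.
Player 2 will play R, holding Player 1 to 13/4. Shifting weight toward the row that does better against R would raise this floor (the equalizing mix achieves 10/3 against both R and L), so the proposed strategy is not optimal.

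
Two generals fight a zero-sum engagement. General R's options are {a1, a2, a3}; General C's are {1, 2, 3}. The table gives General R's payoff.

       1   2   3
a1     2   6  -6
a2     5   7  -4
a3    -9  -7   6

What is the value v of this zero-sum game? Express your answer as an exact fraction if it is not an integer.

Row minima: a1 → -6, a2 → -4, a3 → -9; maximin = -4.
Column maxima: 1 → 5, 2 → 7, 3 → 6; minimax = 5.
-4 ≠ 5, so there is no saddle point; optimal play is mixed.
a1 is strictly dominated by a2, so General R never plays it.
2 is strictly dominated by 1 (it gives General R strictly more in every row), so General C never plays it.
On the remaining 2×2 (a2, a3 vs 1, 3):
Let General R play a2 with probability p. Expected payoff against 1: 5p + (-9)(1−p) = 14p − 9; against 3: (-4)p + 6(1−p) = −10p + 6.
Setting these equal: 14p − 9 = −10p + 6 ⇒ 24p = 15 ⇒ p = 5/8, and the value is (14)·(5/8) − 9 = -1/4.
For General C: with q = P(1), equating a2's and a3's payoffs gives 9q − 4 = −15q + 6 ⇒ q = 5/12.

-1/4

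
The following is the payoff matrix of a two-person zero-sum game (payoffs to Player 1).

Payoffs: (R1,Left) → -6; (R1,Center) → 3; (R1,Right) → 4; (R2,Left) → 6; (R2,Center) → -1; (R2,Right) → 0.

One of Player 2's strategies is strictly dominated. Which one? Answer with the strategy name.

Right

Center holds Player 1's payoff strictly below Right in every row: 3 < 4, -1 < 0.
So Right is strictly dominated for Player 2.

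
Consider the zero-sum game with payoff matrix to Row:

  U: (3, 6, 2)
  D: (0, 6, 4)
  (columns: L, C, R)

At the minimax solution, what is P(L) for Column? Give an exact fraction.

2/5

Row minima: U → 2, D → 0; maximin = 2.
Column maxima: L → 3, C → 6, R → 4; minimax = 3.
2 ≠ 3, so there is no saddle point; optimal play is mixed.
C is strictly dominated by L (it gives Row strictly more in every row), so Column never plays it.
On the remaining 2×2 (U, D vs L, R):
Let Row play U with probability p. Expected payoff against L: 3p + 0(1−p) = 3p; against R: 2p + 4(1−p) = −2p + 4.
Setting these equal: 3p = −2p + 4 ⇒ 5p = 4 ⇒ p = 4/5, and the value is (3)·(4/5) = 12/5.
For Column: with q = P(L), equating U's and D's payoffs gives q + 2 = −4q + 4 ⇒ q = 2/5.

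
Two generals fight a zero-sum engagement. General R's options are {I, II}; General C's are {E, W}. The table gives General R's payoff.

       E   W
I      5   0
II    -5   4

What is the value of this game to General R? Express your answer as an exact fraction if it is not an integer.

10/7

Row minima: I → 0, II → -5; maximin = 0.
Column maxima: E → 5, W → 4; minimax = 4.
0 ≠ 4, so there is no saddle point; optimal play is mixed.
Let General R play I with probability p. Expected payoff against E: 5p + (-5)(1−p) = 10p − 5; against W: 0p + 4(1−p) = −4p + 4.
Setting these equal: 10p − 5 = −4p + 4 ⇒ 14p = 9 ⇒ p = 9/14, and the value is (10)·(9/14) − 5 = 10/7.
For General C: with q = P(E), equating I's and II's payoffs gives 5q = −9q + 4 ⇒ q = 2/7.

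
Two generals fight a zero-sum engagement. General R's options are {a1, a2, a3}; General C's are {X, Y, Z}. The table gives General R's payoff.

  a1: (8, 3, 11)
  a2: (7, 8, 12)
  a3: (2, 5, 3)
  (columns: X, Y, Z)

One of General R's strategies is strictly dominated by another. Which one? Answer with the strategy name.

a2 gives a strictly higher payoff than a3 against every column: 7 > 2, 8 > 5, 12 > 3.
So a3 is strictly dominated and General R never plays it.

a3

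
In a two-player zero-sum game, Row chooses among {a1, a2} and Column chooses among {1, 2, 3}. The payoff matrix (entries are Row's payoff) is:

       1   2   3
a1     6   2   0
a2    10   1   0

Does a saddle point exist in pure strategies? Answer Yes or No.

Yes

Row minima: a1 → 0, a2 → 0; maximin = 0.
Column maxima: 1 → 10, 2 → 2, 3 → 0; minimax = 0.
maximin = minimax = 0, so a saddle point exists.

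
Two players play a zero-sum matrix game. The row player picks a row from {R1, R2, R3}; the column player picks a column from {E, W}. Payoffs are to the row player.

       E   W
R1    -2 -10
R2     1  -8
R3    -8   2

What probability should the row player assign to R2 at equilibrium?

Row minima: R1 → -10, R2 → -8, R3 → -8; maximin = -8.
Column maxima: E → 1, W → 2; minimax = 1.
-8 ≠ 1, so there is no saddle point; optimal play is mixed.
R1 is strictly dominated by R2, so the row player never plays it.
On the remaining 2×2 (R2, R3 vs E, W):
Let the row player play R2 with probability p. Expected payoff against E: 1p + (-8)(1−p) = 9p − 8; against W: (-8)p + 2(1−p) = −10p + 2.
Setting these equal: 9p − 8 = −10p + 2 ⇒ 19p = 10 ⇒ p = 10/19, and the value is (9)·(10/19) − 8 = -62/19.
For the column player: with q = P(E), equating R2's and R3's payoffs gives 9q − 8 = −10q + 2 ⇒ q = 10/19.

10/19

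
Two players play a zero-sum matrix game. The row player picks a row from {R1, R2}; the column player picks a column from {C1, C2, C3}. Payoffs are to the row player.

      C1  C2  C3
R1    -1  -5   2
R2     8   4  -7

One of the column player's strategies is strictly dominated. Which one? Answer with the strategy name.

C1

C2 holds the row player's payoff strictly below C1 in every row: -5 < -1, 4 < 8.
So C1 is strictly dominated for the column player.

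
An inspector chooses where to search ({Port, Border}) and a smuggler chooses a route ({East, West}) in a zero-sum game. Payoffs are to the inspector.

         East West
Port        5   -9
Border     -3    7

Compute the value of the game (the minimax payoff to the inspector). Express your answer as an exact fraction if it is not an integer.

Row minima: Port → -9, Border → -3; maximin = -3.
Column maxima: East → 5, West → 7; minimax = 5.
-3 ≠ 5, so there is no saddle point; optimal play is mixed.
Let the inspector play Port with probability p. Expected payoff against East: 5p + (-3)(1−p) = 8p − 3; against West: (-9)p + 7(1−p) = −16p + 7.
Setting these equal: 8p − 3 = −16p + 7 ⇒ 24p = 10 ⇒ p = 5/12, and the value is (8)·(5/12) − 3 = 1/3.
For the smuggler: with q = P(East), equating Port's and Border's payoffs gives 14q − 9 = −10q + 7 ⇒ q = 2/3.

1/3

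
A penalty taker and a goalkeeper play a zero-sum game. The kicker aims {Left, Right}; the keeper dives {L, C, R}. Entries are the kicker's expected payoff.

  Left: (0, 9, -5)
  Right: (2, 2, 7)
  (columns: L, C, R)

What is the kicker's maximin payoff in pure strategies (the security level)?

2

Row minima: Left → -5, Right → 2.
The best of these is 2.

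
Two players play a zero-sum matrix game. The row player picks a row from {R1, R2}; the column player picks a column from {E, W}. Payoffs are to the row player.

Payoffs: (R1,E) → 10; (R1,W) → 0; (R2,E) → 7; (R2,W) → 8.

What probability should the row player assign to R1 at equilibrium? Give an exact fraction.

1/11

Row minima: R1 → 0, R2 → 7; maximin = 7.
Column maxima: E → 10, W → 8; minimax = 8.
7 ≠ 8, so there is no saddle point; optimal play is mixed.
Let the row player play R1 with probability p. Expected payoff against E: 10p + 7(1−p) = 3p + 7; against W: 0p + 8(1−p) = −8p + 8.
Setting these equal: 3p + 7 = −8p + 8 ⇒ 11p = 1 ⇒ p = 1/11, and the value is (3)·(1/11) + 7 = 80/11.
For the column player: with q = P(E), equating R1's and R2's payoffs gives 10q = −q + 8 ⇒ q = 8/11.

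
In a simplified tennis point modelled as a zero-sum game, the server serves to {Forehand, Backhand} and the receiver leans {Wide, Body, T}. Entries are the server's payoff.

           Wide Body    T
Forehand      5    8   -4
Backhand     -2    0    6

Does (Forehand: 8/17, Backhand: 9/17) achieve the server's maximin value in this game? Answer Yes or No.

Against Wide this mix gives (8/17)·5 + (9/17)·(-2) = 22/17.
Against Body this mix gives (8/17)·8 + (9/17)·0 = 64/17.
Against T this mix gives (8/17)·(-4) + (9/17)·6 = 22/17.
All of the receiver's active replies (Wide, T) yield 22/17, and no column does worse for the server. The mix makes the receiver indifferent and guarantees 22/17, so it is optimal.

Yes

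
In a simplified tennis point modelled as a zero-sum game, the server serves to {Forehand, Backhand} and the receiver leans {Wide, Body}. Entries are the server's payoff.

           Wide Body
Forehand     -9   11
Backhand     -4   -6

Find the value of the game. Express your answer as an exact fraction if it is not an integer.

-49/11

Row minima: Forehand → -9, Backhand → -6; maximin = -6.
Column maxima: Wide → -4, Body → 11; minimax = -4.
-6 ≠ -4, so there is no saddle point; optimal play is mixed.
Let the server play Forehand with probability p. Expected payoff against Wide: (-9)p + (-4)(1−p) = −5p − 4; against Body: 11p + (-6)(1−p) = 17p − 6.
Setting these equal: −5p − 4 = 17p − 6 ⇒ −22p = -2 ⇒ p = 1/11, and the value is (-5)·(1/11) − 4 = -49/11.
For the receiver: with q = P(Wide), equating Forehand's and Backhand's payoffs gives −20q + 11 = 2q − 6 ⇒ q = 17/22.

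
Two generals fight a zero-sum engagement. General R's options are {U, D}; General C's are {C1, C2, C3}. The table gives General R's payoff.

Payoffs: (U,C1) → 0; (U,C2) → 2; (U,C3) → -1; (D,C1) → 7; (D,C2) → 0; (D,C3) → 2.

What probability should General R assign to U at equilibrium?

2/5

Row minima: U → -1, D → 0; maximin = 0.
Column maxima: C1 → 7, C2 → 2, C3 → 2; minimax = 2.
0 ≠ 2, so there is no saddle point; optimal play is mixed.
C1 is strictly dominated by C3 (it gives General R strictly more in every row), so General C never plays it.
On the remaining 2×2 (U, D vs C2, C3):
Let General R play U with probability p. Expected payoff against C2: 2p + 0(1−p) = 2p; against C3: (-1)p + 2(1−p) = −3p + 2.
Setting these equal: 2p = −3p + 2 ⇒ 5p = 2 ⇒ p = 2/5, and the value is (2)·(2/5) = 4/5.
For General C: with q = P(C2), equating U's and D's payoffs gives 3q − 1 = −2q + 2 ⇒ q = 3/5.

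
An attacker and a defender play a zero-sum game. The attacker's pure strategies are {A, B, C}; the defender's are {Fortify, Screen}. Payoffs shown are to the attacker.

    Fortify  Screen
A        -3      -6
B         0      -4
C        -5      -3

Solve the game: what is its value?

Row minima: A → -6, B → -4, C → -5; maximin = -4.
Column maxima: Fortify → 0, Screen → -3; minimax = -3.
-4 ≠ -3, so there is no saddle point; optimal play is mixed.
A is strictly dominated by B, so the attacker never plays it.
On the remaining 2×2 (B, C vs Fortify, Screen):
Let the attacker play B with probability p. Expected payoff against Fortify: 0p + (-5)(1−p) = 5p − 5; against Screen: (-4)p + (-3)(1−p) = −p − 3.
Setting these equal: 5p − 5 = −p − 3 ⇒ 6p = 2 ⇒ p = 1/3, and the value is (5)·(1/3) − 5 = -10/3.
For the defender: with q = P(Fortify), equating B's and C's payoffs gives 4q − 4 = −2q − 3 ⇒ q = 1/6.

-10/3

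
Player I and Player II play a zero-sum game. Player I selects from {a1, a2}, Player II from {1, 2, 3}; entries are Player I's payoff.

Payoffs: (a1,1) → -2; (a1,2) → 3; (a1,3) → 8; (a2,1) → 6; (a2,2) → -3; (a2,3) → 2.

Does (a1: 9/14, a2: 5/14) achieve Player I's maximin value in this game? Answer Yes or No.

Yes

Against 1 this mix gives (9/14)·(-2) + (5/14)·6 = 6/7.
Against 2 this mix gives (9/14)·3 + (5/14)·(-3) = 6/7.
Against 3 this mix gives (9/14)·8 + (5/14)·2 = 41/7.
All of Player II's active replies (1, 2) yield 6/7, and no column does worse for Player I. The mix makes Player II indifferent and guarantees 6/7, so it is optimal.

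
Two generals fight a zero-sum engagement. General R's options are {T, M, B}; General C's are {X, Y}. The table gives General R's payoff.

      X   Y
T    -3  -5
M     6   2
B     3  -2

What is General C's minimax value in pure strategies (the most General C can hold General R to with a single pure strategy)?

2

Column maxima: X → 6, Y → 2.
The smallest of these is 2.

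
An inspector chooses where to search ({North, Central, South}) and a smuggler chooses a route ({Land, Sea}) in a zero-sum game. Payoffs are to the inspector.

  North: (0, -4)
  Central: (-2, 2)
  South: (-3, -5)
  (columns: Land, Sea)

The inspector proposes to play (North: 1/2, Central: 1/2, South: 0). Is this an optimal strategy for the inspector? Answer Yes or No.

Yes

Against Land this mix gives (1/2)·0 + (1/2)·(-2) = -1.
Against Sea this mix gives (1/2)·(-4) + (1/2)·2 = -1.
All of the smuggler's active replies (Land, Sea) yield -1, and no column does worse for the inspector. The mix makes the smuggler indifferent and guarantees -1, so it is optimal.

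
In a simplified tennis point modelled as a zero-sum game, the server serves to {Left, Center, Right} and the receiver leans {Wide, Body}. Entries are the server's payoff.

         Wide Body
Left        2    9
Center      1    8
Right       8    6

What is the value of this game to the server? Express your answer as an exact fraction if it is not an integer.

20/3

Row minima: Left → 2, Center → 1, Right → 6; maximin = 6.
Column maxima: Wide → 8, Body → 9; minimax = 8.
6 ≠ 8, so there is no saddle point; optimal play is mixed.
Center is strictly dominated by Left, so the server never plays it.
On the remaining 2×2 (Left, Right vs Wide, Body):
Let the server play Left with probability p. Expected payoff against Wide: 2p + 8(1−p) = −6p + 8; against Body: 9p + 6(1−p) = 3p + 6.
Setting these equal: −6p + 8 = 3p + 6 ⇒ −9p = -2 ⇒ p = 2/9, and the value is (-6)·(2/9) + 8 = 20/3.
For the receiver: with q = P(Wide), equating Left's and Right's payoffs gives −7q + 9 = 2q + 6 ⇒ q = 1/3.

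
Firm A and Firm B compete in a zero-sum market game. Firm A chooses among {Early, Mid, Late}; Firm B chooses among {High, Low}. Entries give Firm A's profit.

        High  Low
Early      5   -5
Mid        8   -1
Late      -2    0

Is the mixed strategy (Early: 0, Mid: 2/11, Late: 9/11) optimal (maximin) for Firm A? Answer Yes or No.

Against High this mix gives (2/11)·8 + (9/11)·(-2) = -2/11.
Against Low this mix gives (2/11)·(-1) + (9/11)·0 = -2/11.
All of Firm B's active replies (High, Low) yield -2/11, and no column does worse for Firm A. The mix makes Firm B indifferent and guarantees -2/11, so it is optimal.

Yes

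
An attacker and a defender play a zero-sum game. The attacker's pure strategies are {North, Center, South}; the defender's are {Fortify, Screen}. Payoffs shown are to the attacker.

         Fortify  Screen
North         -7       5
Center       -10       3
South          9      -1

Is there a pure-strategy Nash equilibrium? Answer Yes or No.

Row minima: North → -7, Center → -10, South → -1; maximin = -1.
Column maxima: Fortify → 9, Screen → 5; minimax = 5.
-1 ≠ 5, so no pure-strategy equilibrium exists.

No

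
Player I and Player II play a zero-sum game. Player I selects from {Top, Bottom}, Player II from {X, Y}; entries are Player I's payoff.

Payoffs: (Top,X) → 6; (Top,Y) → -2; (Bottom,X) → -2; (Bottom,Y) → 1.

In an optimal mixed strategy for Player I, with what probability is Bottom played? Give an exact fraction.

Row minima: Top → -2, Bottom → -2; maximin = -2.
Column maxima: X → 6, Y → 1; minimax = 1.
-2 ≠ 1, so there is no saddle point; optimal play is mixed.
Let Player I play Top with probability p. Expected payoff against X: 6p + (-2)(1−p) = 8p − 2; against Y: (-2)p + 1(1−p) = −3p + 1.
Setting these equal: 8p − 2 = −3p + 1 ⇒ 11p = 3 ⇒ p = 3/11, and the value is (8)·(3/11) − 2 = 2/11.
For Player II: with q = P(X), equating Top's and Bottom's payoffs gives 8q − 2 = −3q + 1 ⇒ q = 3/11.

8/11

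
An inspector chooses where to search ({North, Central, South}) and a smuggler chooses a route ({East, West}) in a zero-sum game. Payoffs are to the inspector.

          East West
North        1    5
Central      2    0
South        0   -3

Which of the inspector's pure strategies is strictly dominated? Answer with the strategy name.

North gives a strictly higher payoff than South against every column: 1 > 0, 5 > -3.
So South is strictly dominated and the inspector never plays it.

South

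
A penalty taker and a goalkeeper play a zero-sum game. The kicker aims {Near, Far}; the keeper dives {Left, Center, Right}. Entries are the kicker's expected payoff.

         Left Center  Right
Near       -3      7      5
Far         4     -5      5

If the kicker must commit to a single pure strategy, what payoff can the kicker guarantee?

Row minima: Near → -3, Far → -5.
The best of these is -3.

-3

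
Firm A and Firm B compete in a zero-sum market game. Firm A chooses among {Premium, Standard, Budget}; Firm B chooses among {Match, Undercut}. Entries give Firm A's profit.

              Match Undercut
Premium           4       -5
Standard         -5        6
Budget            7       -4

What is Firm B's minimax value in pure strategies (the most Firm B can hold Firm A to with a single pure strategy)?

6

Column maxima: Match → 7, Undercut → 6.
The smallest of these is 6.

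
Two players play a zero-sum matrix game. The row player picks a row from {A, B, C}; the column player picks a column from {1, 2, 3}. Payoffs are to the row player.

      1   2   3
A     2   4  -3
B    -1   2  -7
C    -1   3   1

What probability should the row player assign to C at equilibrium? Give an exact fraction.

Row minima: A → -3, B → -7, C → -1; maximin = -1.
Column maxima: 1 → 2, 2 → 4, 3 → 1; minimax = 1.
-1 ≠ 1, so there is no saddle point; optimal play is mixed.
B is strictly dominated by A, so the row player never plays it.
2 is strictly dominated by 1 (it gives the row player strictly more in every row), so the column player never plays it.
On the remaining 2×2 (A, C vs 1, 3):
Let the row player play A with probability p. Expected payoff against 1: 2p + (-1)(1−p) = 3p − 1; against 3: (-3)p + 1(1−p) = −4p + 1.
Setting these equal: 3p − 1 = −4p + 1 ⇒ 7p = 2 ⇒ p = 2/7, and the value is (3)·(2/7) − 1 = -1/7.
For the column player: with q = P(1), equating A's and C's payoffs gives 5q − 3 = −2q + 1 ⇒ q = 4/7.

5/7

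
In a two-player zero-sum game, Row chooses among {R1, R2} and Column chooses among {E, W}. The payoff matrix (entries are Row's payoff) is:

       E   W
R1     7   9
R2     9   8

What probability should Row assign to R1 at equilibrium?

Row minima: R1 → 7, R2 → 8; maximin = 8.
Column maxima: E → 9, W → 9; minimax = 9.
8 ≠ 9, so there is no saddle point; optimal play is mixed.
Let Row play R1 with probability p. Expected payoff against E: 7p + 9(1−p) = −2p + 9; against W: 9p + 8(1−p) = p + 8.
Setting these equal: −2p + 9 = p + 8 ⇒ −3p = -1 ⇒ p = 1/3, and the value is (-2)·(1/3) + 9 = 25/3.
For Column: with q = P(E), equating R1's and R2's payoffs gives −2q + 9 = q + 8 ⇒ q = 1/3.

1/3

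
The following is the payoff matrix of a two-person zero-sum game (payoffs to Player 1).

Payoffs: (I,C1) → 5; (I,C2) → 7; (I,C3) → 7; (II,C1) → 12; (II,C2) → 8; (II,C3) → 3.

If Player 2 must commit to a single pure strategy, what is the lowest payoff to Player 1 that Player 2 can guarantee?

7

Column maxima: C1 → 12, C2 → 8, C3 → 7.
The smallest of these is 7.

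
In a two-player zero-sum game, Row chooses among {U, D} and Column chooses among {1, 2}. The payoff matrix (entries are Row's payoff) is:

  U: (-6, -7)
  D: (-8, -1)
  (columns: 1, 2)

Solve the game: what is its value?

Row minima: U → -7, D → -8; maximin = -7.
Column maxima: 1 → -6, 2 → -1; minimax = -6.
-7 ≠ -6, so there is no saddle point; optimal play is mixed.
Let Row play U with probability p. Expected payoff against 1: (-6)p + (-8)(1−p) = 2p − 8; against 2: (-7)p + (-1)(1−p) = −6p − 1.
Setting these equal: 2p − 8 = −6p − 1 ⇒ 8p = 7 ⇒ p = 7/8, and the value is (2)·(7/8) − 8 = -25/4.
For Column: with q = P(1), equating U's and D's payoffs gives q − 7 = −7q − 1 ⇒ q = 3/4.

-25/4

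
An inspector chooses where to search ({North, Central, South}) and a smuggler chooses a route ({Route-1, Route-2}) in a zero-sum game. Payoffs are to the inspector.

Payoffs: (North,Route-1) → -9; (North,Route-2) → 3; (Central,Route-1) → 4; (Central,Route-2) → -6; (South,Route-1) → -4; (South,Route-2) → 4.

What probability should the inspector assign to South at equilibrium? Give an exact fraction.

5/9

Row minima: North → -9, Central → -6, South → -4; maximin = -4.
Column maxima: Route-1 → 4, Route-2 → 4; minimax = 4.
-4 ≠ 4, so there is no saddle point; optimal play is mixed.
North is strictly dominated by South, so the inspector never plays it.
On the remaining 2×2 (Central, South vs Route-1, Route-2):
Let the inspector play Central with probability p. Expected payoff against Route-1: 4p + (-4)(1−p) = 8p − 4; against Route-2: (-6)p + 4(1−p) = −10p + 4.
Setting these equal: 8p − 4 = −10p + 4 ⇒ 18p = 8 ⇒ p = 4/9, and the value is (8)·(4/9) − 4 = -4/9.
For the smuggler: with q = P(Route-1), equating Central's and South's payoffs gives 10q − 6 = −8q + 4 ⇒ q = 5/9.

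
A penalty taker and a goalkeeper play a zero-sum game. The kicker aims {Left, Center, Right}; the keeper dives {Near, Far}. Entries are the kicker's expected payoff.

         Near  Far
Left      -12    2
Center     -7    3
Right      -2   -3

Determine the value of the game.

-27/11

Row minima: Left → -12, Center → -7, Right → -3; maximin = -3.
Column maxima: Near → -2, Far → 3; minimax = -2.
-3 ≠ -2, so there is no saddle point; optimal play is mixed.
Left is strictly dominated by Center, so the kicker never plays it.
On the remaining 2×2 (Center, Right vs Near, Far):
Let the kicker play Center with probability p. Expected payoff against Near: (-7)p + (-2)(1−p) = −5p − 2; against Far: 3p + (-3)(1−p) = 6p − 3.
Setting these equal: −5p − 2 = 6p − 3 ⇒ −11p = -1 ⇒ p = 1/11, and the value is (-5)·(1/11) − 2 = -27/11.
For the keeper: with q = P(Near), equating Center's and Right's payoffs gives −10q + 3 = q − 3 ⇒ q = 6/11.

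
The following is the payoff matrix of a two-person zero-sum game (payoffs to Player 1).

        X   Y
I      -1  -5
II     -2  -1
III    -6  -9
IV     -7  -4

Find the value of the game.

-9/5

Row minima: I → -5, II → -2, III → -9, IV → -7; maximin = -2.
Column maxima: X → -1, Y → -1; minimax = -1.
-2 ≠ -1, so there is no saddle point; optimal play is mixed.
III is strictly dominated by I, so Player 1 never plays it.
IV is strictly dominated by II, so Player 1 never plays it.
On the remaining 2×2 (I, II vs X, Y):
Let Player 1 play I with probability p. Expected payoff against X: (-1)p + (-2)(1−p) = p − 2; against Y: (-5)p + (-1)(1−p) = −4p − 1.
Setting these equal: p − 2 = −4p − 1 ⇒ 5p = 1 ⇒ p = 1/5, and the value is (1)·(1/5) − 2 = -9/5.
For Player 2: with q = P(X), equating I's and II's payoffs gives 4q − 5 = −q − 1 ⇒ q = 4/5.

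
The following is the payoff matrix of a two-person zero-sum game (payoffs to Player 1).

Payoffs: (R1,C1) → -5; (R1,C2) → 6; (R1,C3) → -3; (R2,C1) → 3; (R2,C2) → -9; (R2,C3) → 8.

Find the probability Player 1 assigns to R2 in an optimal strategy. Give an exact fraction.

11/23

Row minima: R1 → -5, R2 → -9; maximin = -5.
Column maxima: C1 → 3, C2 → 6, C3 → 8; minimax = 3.
-5 ≠ 3, so there is no saddle point; optimal play is mixed.
C3 is strictly dominated by C1 (it gives Player 1 strictly more in every row), so Player 2 never plays it.
On the remaining 2×2 (R1, R2 vs C1, C2):
Let Player 1 play R1 with probability p. Expected payoff against C1: (-5)p + 3(1−p) = −8p + 3; against C2: 6p + (-9)(1−p) = 15p − 9.
Setting these equal: −8p + 3 = 15p − 9 ⇒ −23p = -12 ⇒ p = 12/23, and the value is (-8)·(12/23) + 3 = -27/23.
For Player 2: with q = P(C1), equating R1's and R2's payoffs gives −11q + 6 = 12q − 9 ⇒ q = 15/23.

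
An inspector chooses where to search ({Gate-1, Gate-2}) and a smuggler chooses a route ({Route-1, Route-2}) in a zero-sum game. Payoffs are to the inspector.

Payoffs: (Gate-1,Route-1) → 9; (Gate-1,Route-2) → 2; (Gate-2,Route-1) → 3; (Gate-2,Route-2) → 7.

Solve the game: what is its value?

57/11

Row minima: Gate-1 → 2, Gate-2 → 3; maximin = 3.
Column maxima: Route-1 → 9, Route-2 → 7; minimax = 7.
3 ≠ 7, so there is no saddle point; optimal play is mixed.
Let the inspector play Gate-1 with probability p. Expected payoff against Route-1: 9p + 3(1−p) = 6p + 3; against Route-2: 2p + 7(1−p) = −5p + 7.
Setting these equal: 6p + 3 = −5p + 7 ⇒ 11p = 4 ⇒ p = 4/11, and the value is (6)·(4/11) + 3 = 57/11.
For the smuggler: with q = P(Route-1), equating Gate-1's and Gate-2's payoffs gives 7q + 2 = −4q + 7 ⇒ q = 5/11.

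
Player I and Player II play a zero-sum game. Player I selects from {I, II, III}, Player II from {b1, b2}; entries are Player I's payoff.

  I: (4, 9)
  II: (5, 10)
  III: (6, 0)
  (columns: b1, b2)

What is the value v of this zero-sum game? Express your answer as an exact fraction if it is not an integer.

60/11

Row minima: I → 4, II → 5, III → 0; maximin = 5.
Column maxima: b1 → 6, b2 → 10; minimax = 6.
5 ≠ 6, so there is no saddle point; optimal play is mixed.
I is strictly dominated by II, so Player I never plays it.
On the remaining 2×2 (II, III vs b1, b2):
Let Player I play II with probability p. Expected payoff against b1: 5p + 6(1−p) = −p + 6; against b2: 10p + 0(1−p) = 10p.
Setting these equal: −p + 6 = 10p ⇒ −11p = -6 ⇒ p = 6/11, and the value is (-1)·(6/11) + 6 = 60/11.
For Player II: with q = P(b1), equating II's and III's payoffs gives −5q + 10 = 6q ⇒ q = 10/11.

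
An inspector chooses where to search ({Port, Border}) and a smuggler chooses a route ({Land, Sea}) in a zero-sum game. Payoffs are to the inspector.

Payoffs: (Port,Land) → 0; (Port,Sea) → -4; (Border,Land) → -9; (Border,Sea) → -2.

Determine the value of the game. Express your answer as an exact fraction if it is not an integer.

-36/11

Row minima: Port → -4, Border → -9; maximin = -4.
Column maxima: Land → 0, Sea → -2; minimax = -2.
-4 ≠ -2, so there is no saddle point; optimal play is mixed.
Let the inspector play Port with probability p. Expected payoff against Land: 0p + (-9)(1−p) = 9p − 9; against Sea: (-4)p + (-2)(1−p) = −2p − 2.
Setting these equal: 9p − 9 = −2p − 2 ⇒ 11p = 7 ⇒ p = 7/11, and the value is (9)·(7/11) − 9 = -36/11.
For the smuggler: with q = P(Land), equating Port's and Border's payoffs gives 4q − 4 = −7q − 2 ⇒ q = 2/11.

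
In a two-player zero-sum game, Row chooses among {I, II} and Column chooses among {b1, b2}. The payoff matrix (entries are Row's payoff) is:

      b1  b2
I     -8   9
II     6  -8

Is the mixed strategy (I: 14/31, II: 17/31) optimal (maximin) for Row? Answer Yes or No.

Yes

Against b1 this mix gives (14/31)·(-8) + (17/31)·6 = -10/31.
Against b2 this mix gives (14/31)·9 + (17/31)·(-8) = -10/31.
All of Column's active replies (b1, b2) yield -10/31, and no column does worse for Row. The mix makes Column indifferent and guarantees -10/31, so it is optimal.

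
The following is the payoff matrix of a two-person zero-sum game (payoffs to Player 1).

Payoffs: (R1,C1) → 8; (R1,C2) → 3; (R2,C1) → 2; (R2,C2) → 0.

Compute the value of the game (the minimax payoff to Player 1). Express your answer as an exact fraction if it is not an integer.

Row minima: R1 → 3, R2 → 0; maximin = 3.
Column maxima: C1 → 8, C2 → 3; minimax = 3.
Since maximin = minimax = 3, there is a saddle point and the value is 3.

3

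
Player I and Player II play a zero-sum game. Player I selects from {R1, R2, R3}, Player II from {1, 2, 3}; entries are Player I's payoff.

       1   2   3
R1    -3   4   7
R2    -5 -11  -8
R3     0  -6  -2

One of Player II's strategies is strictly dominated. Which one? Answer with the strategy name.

3

2 holds Player I's payoff strictly below 3 in every row: 4 < 7, -11 < -8, -6 < -2.
So 3 is strictly dominated for Player II.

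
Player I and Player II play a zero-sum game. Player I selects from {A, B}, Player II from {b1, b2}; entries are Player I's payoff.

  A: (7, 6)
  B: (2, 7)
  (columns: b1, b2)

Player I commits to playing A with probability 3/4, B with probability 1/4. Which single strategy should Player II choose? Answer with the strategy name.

b1

If Player II plays b1, Player I's expected payoff is (3/4)·7 + (1/4)·2 = 23/4.
If Player II plays b2, Player I's expected payoff is (3/4)·6 + (1/4)·7 = 25/4.
Player II minimizes Player I's payoff; the smallest is 23/4, so the best response is b1.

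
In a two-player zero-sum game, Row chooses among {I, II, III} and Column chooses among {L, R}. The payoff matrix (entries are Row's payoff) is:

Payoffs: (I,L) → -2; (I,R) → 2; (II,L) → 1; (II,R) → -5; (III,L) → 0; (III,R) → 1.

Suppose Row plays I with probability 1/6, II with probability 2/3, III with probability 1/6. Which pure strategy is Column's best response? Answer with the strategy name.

If Column plays L, Row's expected payoff is (1/6)·(-2) + (2/3)·1 + (1/6)·0 = 1/3.
If Column plays R, Row's expected payoff is (1/6)·2 + (2/3)·(-5) + (1/6)·1 = -17/6.
Column minimizes Row's payoff; the smallest is -17/6, so the best response is R.

R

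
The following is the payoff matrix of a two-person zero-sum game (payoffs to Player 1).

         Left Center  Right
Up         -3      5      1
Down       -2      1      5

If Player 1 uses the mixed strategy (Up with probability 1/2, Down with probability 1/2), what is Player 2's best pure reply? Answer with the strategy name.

If Player 2 plays Left, Player 1's expected payoff is (1/2)·(-3) + (1/2)·(-2) = -5/2.
If Player 2 plays Center, Player 1's expected payoff is (1/2)·5 + (1/2)·1 = 3.
If Player 2 plays Right, Player 1's expected payoff is (1/2)·1 + (1/2)·5 = 3.
Player 2 minimizes Player 1's payoff; the smallest is -5/2, so the best response is Left.

Left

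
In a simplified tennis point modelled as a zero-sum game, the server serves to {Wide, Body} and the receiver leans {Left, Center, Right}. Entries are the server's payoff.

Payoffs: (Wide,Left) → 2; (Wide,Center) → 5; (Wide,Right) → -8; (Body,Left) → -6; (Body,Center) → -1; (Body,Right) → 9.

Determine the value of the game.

Row minima: Wide → -8, Body → -6; maximin = -6.
Column maxima: Left → 2, Center → 5, Right → 9; minimax = 2.
-6 ≠ 2, so there is no saddle point; optimal play is mixed.
Center is strictly dominated by Left (it gives the server strictly more in every row), so the receiver never plays it.
On the remaining 2×2 (Wide, Body vs Left, Right):
Let the server play Wide with probability p. Expected payoff against Left: 2p + (-6)(1−p) = 8p − 6; against Right: (-8)p + 9(1−p) = −17p + 9.
Setting these equal: 8p − 6 = −17p + 9 ⇒ 25p = 15 ⇒ p = 3/5, and the value is (8)·(3/5) − 6 = -6/5.
For the receiver: with q = P(Left), equating Wide's and Body's payoffs gives 10q − 8 = −15q + 9 ⇒ q = 17/25.

-6/5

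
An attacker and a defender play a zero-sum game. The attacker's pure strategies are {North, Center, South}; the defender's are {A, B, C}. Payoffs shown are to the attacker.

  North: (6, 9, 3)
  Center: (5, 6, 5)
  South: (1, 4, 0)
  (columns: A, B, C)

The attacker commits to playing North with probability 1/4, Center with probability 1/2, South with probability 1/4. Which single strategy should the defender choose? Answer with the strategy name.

If the defender plays A, the attacker's expected payoff is (1/4)·6 + (1/2)·5 + (1/4)·1 = 17/4.
If the defender plays B, the attacker's expected payoff is (1/4)·9 + (1/2)·6 + (1/4)·4 = 25/4.
If the defender plays C, the attacker's expected payoff is (1/4)·3 + (1/2)·5 + (1/4)·0 = 13/4.
The defender minimizes the attacker's payoff; the smallest is 13/4, so the best response is C.

C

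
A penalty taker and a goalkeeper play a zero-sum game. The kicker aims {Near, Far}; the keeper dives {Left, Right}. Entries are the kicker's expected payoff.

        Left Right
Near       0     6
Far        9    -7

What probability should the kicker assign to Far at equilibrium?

Row minima: Near → 0, Far → -7; maximin = 0.
Column maxima: Left → 9, Right → 6; minimax = 6.
0 ≠ 6, so there is no saddle point; optimal play is mixed.
Let the kicker play Near with probability p. Expected payoff against Left: 0p + 9(1−p) = −9p + 9; against Right: 6p + (-7)(1−p) = 13p − 7.
Setting these equal: −9p + 9 = 13p − 7 ⇒ −22p = -16 ⇒ p = 8/11, and the value is (-9)·(8/11) + 9 = 27/11.
For the keeper: with q = P(Left), equating Near's and Far's payoffs gives −6q + 6 = 16q − 7 ⇒ q = 13/22.

3/11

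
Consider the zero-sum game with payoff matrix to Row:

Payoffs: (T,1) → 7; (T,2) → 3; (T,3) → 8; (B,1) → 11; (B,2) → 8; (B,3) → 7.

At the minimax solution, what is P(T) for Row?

1/6

Row minima: T → 3, B → 7; maximin = 7.
Column maxima: 1 → 11, 2 → 8, 3 → 8; minimax = 8.
7 ≠ 8, so there is no saddle point; optimal play is mixed.
1 is strictly dominated by 2 (it gives Row strictly more in every row), so Column never plays it.
On the remaining 2×2 (T, B vs 2, 3):
Let Row play T with probability p. Expected payoff against 2: 3p + 8(1−p) = −5p + 8; against 3: 8p + 7(1−p) = p + 7.
Setting these equal: −5p + 8 = p + 7 ⇒ −6p = -1 ⇒ p = 1/6, and the value is (-5)·(1/6) + 8 = 43/6.
For Column: with q = P(2), equating T's and B's payoffs gives −5q + 8 = q + 7 ⇒ q = 1/6.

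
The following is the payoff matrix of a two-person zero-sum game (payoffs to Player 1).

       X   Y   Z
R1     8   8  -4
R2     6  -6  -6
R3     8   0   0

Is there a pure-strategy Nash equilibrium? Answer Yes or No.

Yes

Row minima: R1 → -4, R2 → -6, R3 → 0; maximin = 0.
Column maxima: X → 8, Y → 8, Z → 0; minimax = 0.
maximin = minimax = 0, so a saddle point exists.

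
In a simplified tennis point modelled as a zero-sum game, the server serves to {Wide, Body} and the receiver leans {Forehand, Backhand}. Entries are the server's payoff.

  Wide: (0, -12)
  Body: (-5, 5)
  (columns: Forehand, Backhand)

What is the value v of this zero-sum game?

-30/11

Row minima: Wide → -12, Body → -5; maximin = -5.
Column maxima: Forehand → 0, Backhand → 5; minimax = 0.
-5 ≠ 0, so there is no saddle point; optimal play is mixed.
Let the server play Wide with probability p. Expected payoff against Forehand: 0p + (-5)(1−p) = 5p − 5; against Backhand: (-12)p + 5(1−p) = −17p + 5.
Setting these equal: 5p − 5 = −17p + 5 ⇒ 22p = 10 ⇒ p = 5/11, and the value is (5)·(5/11) − 5 = -30/11.
For the receiver: with q = P(Forehand), equating Wide's and Body's payoffs gives 12q − 12 = −10q + 5 ⇒ q = 17/22.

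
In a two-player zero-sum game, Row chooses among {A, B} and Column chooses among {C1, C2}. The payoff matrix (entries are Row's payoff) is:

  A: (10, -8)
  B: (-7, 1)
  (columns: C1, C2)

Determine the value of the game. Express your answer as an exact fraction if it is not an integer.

-23/13

Row minima: A → -8, B → -7; maximin = -7.
Column maxima: C1 → 10, C2 → 1; minimax = 1.
-7 ≠ 1, so there is no saddle point; optimal play is mixed.
Let Row play A with probability p. Expected payoff against C1: 10p + (-7)(1−p) = 17p − 7; against C2: (-8)p + 1(1−p) = −9p + 1.
Setting these equal: 17p − 7 = −9p + 1 ⇒ 26p = 8 ⇒ p = 4/13, and the value is (17)·(4/13) − 7 = -23/13.
For Column: with q = P(C1), equating A's and B's payoffs gives 18q − 8 = −8q + 1 ⇒ q = 9/26.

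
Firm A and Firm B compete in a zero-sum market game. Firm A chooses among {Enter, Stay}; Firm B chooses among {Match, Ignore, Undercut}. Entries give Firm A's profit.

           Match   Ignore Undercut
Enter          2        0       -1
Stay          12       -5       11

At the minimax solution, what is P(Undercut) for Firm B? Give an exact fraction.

Row minima: Enter → -1, Stay → -5; maximin = -1.
Column maxima: Match → 12, Ignore → 0, Undercut → 11; minimax = 0.
-1 ≠ 0, so there is no saddle point; optimal play is mixed.
Match is strictly dominated by Ignore (it gives Firm A strictly more in every row), so Firm B never plays it.
On the remaining 2×2 (Enter, Stay vs Ignore, Undercut):
Let Firm A play Enter with probability p. Expected payoff against Ignore: 0p + (-5)(1−p) = 5p − 5; against Undercut: (-1)p + 11(1−p) = −12p + 11.
Setting these equal: 5p − 5 = −12p + 11 ⇒ 17p = 16 ⇒ p = 16/17, and the value is (5)·(16/17) − 5 = -5/17.
For Firm B: with q = P(Ignore), equating Enter's and Stay's payoffs gives q − 1 = −16q + 11 ⇒ q = 12/17.

5/17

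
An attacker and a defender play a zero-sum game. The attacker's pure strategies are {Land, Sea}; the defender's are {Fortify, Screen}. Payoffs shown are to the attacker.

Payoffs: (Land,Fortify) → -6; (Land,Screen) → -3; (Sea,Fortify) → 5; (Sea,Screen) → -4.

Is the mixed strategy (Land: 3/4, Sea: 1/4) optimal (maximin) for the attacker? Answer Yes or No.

Against Fortify this mix gives (3/4)·(-6) + (1/4)·5 = -13/4.
Against Screen this mix gives (3/4)·(-3) + (1/4)·(-4) = -13/4.
All of the defender's active replies (Fortify, Screen) yield -13/4, and no column does worse for the attacker. The mix makes the defender indifferent and guarantees -13/4, so it is optimal.

Yes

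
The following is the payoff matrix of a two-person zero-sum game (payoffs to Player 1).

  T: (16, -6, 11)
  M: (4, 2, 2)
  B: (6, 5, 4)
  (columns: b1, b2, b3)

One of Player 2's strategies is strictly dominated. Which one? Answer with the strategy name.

b2 holds Player 1's payoff strictly below b1 in every row: -6 < 16, 2 < 4, 5 < 6.
So b1 is strictly dominated for Player 2.

b1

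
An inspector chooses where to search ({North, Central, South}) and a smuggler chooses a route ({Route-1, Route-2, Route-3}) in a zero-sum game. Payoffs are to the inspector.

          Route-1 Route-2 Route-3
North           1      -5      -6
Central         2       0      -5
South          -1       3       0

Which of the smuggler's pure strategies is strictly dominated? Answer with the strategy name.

Route-2

Route-3 holds the inspector's payoff strictly below Route-2 in every row: -6 < -5, -5 < 0, 0 < 3.
So Route-2 is strictly dominated for the smuggler.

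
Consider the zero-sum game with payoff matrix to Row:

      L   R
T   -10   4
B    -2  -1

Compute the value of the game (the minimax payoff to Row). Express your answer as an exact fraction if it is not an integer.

-2

Row minima: T → -10, B → -2; maximin = -2.
Column maxima: L → -2, R → 4; minimax = -2.
Since maximin = minimax = -2, there is a saddle point and the value is -2.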